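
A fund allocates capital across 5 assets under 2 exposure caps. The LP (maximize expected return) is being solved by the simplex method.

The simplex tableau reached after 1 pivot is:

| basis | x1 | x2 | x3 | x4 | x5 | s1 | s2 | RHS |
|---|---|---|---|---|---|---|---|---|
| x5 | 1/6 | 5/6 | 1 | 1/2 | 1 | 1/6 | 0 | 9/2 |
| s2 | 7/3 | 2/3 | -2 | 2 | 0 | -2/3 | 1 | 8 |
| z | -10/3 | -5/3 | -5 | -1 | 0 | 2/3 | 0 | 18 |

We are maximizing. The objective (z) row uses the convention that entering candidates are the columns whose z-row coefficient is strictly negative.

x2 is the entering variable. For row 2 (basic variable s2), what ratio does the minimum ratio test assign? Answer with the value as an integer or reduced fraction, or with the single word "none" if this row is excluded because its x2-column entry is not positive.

12

Ratio = RHS / (x2 entry) = 8 / (2/3) = 12.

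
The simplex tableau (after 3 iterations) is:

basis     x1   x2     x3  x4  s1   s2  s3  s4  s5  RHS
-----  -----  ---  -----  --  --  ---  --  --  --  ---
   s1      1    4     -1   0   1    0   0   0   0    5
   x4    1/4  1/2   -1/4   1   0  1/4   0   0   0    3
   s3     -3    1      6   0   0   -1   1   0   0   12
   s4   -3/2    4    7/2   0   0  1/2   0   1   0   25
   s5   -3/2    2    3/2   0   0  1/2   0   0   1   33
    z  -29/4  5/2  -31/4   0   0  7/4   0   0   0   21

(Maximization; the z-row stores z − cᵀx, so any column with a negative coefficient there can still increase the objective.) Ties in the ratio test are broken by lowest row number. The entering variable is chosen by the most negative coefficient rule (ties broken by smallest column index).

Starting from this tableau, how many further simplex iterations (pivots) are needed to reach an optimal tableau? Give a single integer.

3

pivot: x3 in, s3 out → z = 73/2
pivot: x1 in, s1 out → z = 769/4
pivot: s2 in, x4 out → z = 215
No improving column remains; optimal.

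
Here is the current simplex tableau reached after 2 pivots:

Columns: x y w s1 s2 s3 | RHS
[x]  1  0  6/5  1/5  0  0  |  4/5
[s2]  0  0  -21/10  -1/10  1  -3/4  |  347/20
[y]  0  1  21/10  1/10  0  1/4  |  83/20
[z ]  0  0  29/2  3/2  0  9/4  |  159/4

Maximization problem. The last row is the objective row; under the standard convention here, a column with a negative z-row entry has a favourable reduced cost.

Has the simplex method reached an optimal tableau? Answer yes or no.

No objective-row coefficient is strictly negative, so no entering variable exists; the tableau is optimal.

yes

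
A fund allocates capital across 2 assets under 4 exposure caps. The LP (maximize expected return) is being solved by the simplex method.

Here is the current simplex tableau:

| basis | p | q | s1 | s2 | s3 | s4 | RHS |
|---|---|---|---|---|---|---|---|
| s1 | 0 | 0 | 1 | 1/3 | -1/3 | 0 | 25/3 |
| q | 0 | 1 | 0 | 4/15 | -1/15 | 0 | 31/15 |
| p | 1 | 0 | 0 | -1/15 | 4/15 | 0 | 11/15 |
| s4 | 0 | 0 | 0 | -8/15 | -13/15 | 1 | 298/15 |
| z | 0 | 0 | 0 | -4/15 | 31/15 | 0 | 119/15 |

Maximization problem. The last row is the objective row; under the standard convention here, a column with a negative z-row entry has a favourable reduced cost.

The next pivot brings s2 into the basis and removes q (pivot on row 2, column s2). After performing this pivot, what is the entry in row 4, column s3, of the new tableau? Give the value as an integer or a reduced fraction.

Pivot element is row 2, column s2: 4/15.
Normalize row 2: new (row 2, s3) = (-1/15)/(4/15) = -1/4.
row 4 ← row 4 − (-8/15)·(new row 2): -13/15 − (-8/15)·(-1/4) = -1.

-1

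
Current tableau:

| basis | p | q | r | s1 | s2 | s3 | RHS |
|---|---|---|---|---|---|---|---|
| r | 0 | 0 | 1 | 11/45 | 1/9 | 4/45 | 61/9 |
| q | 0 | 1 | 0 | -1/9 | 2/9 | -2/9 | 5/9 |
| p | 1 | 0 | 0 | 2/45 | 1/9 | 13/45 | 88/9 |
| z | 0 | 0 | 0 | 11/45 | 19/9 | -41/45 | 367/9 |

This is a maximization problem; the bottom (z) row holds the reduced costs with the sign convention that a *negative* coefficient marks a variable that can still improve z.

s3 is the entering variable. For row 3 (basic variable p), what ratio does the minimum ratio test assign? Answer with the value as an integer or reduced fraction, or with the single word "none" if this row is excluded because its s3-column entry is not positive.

Ratio = RHS / (s3 entry) = (88/9) / (13/45) = 440/13.

440/13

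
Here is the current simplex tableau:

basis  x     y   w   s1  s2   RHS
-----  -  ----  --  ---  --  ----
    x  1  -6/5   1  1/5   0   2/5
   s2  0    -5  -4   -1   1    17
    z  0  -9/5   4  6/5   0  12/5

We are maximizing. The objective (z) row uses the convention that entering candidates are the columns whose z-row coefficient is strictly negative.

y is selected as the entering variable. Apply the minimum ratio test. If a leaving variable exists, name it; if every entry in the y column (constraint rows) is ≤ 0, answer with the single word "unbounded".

y-column entries: row 1: -6/5, row 2: -5. All ≤ 0, so y can increase without bound; the LP is unbounded in this direction.

unbounded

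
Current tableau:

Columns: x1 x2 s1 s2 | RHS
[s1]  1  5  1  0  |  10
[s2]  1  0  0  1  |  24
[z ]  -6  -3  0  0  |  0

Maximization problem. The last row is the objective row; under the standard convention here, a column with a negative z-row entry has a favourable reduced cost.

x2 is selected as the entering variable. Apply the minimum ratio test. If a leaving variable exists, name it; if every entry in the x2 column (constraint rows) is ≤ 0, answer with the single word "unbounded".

Ratios: row 1 (s1): 10/5 = 2; row 2 (s2): entry 0 ≤ 0, skip.
Minimum ratio is in the s1 row, so s1 leaves.

s1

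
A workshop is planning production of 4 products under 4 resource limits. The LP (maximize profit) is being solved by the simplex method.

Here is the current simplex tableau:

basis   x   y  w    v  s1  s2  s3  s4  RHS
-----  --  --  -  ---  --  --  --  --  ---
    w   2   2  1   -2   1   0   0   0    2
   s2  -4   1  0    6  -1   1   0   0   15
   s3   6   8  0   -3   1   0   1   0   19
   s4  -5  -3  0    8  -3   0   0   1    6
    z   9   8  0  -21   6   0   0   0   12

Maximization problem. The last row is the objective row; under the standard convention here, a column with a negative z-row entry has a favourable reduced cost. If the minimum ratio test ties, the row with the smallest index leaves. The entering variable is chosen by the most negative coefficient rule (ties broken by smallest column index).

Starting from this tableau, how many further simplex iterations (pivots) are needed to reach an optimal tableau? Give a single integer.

3

pivot: v in, s4 out → z = 111/4
pivot: x in, w out → z = 47
pivot: s1 in, s2 out → z = 411/8
No improving column remains; optimal.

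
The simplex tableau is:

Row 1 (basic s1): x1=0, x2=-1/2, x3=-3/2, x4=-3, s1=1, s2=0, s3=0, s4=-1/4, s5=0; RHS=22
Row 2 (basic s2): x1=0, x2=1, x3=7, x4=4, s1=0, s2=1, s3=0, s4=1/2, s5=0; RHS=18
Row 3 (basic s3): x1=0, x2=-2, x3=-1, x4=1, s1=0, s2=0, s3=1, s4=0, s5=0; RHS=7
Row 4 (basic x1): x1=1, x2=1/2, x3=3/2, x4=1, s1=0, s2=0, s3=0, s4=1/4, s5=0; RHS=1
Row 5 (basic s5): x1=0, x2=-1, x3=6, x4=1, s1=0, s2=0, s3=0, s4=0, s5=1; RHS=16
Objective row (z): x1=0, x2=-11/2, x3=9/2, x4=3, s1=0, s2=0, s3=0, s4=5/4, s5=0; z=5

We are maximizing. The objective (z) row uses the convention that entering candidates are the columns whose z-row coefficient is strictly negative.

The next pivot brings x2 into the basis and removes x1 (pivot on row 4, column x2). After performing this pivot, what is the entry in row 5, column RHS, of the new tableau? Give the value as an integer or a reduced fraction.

Pivot element is row 4, column x2: 1/2.
Normalize row 4: new (row 4, RHS) = 1/(1/2) = 2.
row 5 ← row 5 − (-1)·(new row 4): 16 − (-1)·2 = 18.

18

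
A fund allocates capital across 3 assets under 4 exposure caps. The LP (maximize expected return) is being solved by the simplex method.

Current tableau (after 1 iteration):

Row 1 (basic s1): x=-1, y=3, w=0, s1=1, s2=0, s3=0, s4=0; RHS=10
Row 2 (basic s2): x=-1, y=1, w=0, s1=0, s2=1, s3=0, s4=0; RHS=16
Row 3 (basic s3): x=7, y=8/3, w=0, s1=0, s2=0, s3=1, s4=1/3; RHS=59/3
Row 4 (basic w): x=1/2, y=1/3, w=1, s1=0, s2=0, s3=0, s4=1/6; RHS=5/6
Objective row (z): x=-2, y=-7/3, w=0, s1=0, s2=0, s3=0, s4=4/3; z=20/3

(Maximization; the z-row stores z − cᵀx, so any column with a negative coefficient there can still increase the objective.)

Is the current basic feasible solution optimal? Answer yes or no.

no

Column x has objective-row coefficient -2, which is negative; an improving pivot exists, so not yet optimal.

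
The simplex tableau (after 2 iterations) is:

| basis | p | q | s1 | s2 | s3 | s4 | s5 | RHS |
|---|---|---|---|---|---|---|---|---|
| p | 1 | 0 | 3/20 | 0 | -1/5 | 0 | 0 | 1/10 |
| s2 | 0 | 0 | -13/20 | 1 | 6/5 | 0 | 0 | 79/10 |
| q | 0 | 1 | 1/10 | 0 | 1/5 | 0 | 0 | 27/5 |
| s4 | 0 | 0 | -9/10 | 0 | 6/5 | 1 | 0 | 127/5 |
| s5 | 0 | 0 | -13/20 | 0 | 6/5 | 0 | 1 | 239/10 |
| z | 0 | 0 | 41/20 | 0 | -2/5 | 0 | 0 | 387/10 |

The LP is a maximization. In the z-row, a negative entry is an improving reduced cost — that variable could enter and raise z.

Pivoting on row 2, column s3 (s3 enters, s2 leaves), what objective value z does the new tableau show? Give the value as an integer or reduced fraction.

Minimum ratio for s3: (79/10)/(6/5) = 79/12.
z changes by −(z-row coeff of s3)·ratio = −(-2/5)·(79/12) = 79/30.
New z = 387/10 + (79/30) = 124/3.

124/3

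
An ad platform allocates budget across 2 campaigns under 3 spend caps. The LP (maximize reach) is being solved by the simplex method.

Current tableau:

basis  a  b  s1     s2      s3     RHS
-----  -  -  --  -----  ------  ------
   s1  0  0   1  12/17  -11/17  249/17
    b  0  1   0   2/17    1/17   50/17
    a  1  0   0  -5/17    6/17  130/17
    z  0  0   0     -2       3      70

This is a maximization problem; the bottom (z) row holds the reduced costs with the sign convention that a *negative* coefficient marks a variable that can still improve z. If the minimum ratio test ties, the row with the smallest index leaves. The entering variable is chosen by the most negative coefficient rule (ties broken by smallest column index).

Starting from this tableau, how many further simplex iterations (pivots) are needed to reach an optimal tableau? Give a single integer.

pivot: s2 in, s1 out → z = 223/2
No improving column remains; optimal.

1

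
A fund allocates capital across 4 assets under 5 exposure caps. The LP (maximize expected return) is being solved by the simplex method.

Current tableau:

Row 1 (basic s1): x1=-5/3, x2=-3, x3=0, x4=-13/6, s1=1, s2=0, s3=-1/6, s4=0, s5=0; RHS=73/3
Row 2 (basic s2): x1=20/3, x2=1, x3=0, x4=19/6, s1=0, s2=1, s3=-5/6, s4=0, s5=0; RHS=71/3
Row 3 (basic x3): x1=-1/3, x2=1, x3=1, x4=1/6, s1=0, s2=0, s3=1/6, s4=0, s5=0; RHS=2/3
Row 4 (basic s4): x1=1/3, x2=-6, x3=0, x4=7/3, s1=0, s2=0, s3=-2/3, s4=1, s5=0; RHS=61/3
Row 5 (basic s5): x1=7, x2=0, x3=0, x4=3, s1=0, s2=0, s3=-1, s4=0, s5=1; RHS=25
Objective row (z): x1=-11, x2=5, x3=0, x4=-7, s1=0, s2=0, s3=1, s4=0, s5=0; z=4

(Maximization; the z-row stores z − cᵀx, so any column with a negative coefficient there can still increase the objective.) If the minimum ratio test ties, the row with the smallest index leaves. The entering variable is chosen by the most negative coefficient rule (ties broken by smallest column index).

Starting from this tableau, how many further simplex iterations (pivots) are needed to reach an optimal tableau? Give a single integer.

pivot: x1 in, s2 out → z = 861/20
pivot: x4 in, x3 out → z = 691/13
No improving column remains; optimal.

2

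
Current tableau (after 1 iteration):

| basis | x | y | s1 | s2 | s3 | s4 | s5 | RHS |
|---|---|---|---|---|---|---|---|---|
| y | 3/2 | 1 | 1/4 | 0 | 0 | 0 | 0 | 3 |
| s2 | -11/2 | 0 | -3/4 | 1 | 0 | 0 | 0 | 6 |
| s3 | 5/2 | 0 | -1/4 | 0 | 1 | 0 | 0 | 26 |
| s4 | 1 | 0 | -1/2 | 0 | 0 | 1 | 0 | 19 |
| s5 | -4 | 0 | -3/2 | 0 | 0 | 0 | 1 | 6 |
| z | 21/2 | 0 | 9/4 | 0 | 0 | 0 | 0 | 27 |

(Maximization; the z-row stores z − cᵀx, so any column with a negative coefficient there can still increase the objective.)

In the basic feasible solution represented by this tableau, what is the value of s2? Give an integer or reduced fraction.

6

s2 is basic (row 2); its value is the RHS of that row: 6.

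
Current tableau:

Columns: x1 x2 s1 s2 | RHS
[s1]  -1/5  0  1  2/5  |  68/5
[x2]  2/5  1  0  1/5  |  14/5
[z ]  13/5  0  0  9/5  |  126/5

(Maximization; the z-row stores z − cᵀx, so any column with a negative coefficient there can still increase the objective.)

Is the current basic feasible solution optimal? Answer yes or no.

yes

No objective-row coefficient is strictly negative, so no entering variable exists; the tableau is optimal.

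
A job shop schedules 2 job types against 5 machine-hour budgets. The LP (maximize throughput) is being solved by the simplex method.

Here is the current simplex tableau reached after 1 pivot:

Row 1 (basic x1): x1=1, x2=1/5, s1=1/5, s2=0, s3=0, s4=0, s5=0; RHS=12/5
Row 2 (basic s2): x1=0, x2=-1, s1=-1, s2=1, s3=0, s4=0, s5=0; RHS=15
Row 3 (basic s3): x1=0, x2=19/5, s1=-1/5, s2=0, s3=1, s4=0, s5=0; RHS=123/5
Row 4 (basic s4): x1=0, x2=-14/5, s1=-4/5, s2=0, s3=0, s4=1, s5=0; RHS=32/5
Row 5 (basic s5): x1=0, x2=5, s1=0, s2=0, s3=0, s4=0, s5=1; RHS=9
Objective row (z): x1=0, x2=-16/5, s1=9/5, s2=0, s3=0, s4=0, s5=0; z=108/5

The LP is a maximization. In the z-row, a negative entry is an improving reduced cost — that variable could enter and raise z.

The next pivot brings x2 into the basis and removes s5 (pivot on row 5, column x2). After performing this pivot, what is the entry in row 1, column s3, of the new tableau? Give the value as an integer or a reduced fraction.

Pivot element is row 5, column x2: 5.
Normalize row 5: new (row 5, s3) = 0/5 = 0.
row 1 ← row 1 − (1/5)·(new row 5): 0 − (1/5)·0 = 0.

0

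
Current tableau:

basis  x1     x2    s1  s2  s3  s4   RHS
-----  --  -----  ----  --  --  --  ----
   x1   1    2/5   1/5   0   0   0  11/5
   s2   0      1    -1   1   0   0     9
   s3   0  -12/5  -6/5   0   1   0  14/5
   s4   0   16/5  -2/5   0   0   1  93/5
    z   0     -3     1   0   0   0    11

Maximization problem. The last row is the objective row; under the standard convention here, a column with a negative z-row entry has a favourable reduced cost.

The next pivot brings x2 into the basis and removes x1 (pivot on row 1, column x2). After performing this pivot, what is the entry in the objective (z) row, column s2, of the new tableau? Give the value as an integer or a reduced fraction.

Pivot element is row 1, column x2: 2/5.
Normalize row 1: new (row 1, s2) = 0/(2/5) = 0.
z-row ← z-row − (-3)·(new row 1): 0 − (-3)·0 = 0.

0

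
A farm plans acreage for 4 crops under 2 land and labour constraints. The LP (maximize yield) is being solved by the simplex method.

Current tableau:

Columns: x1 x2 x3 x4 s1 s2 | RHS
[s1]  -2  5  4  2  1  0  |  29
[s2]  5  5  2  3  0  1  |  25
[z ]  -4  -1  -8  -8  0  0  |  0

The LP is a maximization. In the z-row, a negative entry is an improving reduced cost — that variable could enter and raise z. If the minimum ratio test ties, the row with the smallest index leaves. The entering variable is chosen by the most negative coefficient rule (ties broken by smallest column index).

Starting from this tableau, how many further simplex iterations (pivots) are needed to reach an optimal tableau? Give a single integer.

pivot: x3 in, s1 out → z = 58
pivot: x1 in, s2 out → z = 72
pivot: x4 in, x1 out → z = 79
No improving column remains; optimal.

3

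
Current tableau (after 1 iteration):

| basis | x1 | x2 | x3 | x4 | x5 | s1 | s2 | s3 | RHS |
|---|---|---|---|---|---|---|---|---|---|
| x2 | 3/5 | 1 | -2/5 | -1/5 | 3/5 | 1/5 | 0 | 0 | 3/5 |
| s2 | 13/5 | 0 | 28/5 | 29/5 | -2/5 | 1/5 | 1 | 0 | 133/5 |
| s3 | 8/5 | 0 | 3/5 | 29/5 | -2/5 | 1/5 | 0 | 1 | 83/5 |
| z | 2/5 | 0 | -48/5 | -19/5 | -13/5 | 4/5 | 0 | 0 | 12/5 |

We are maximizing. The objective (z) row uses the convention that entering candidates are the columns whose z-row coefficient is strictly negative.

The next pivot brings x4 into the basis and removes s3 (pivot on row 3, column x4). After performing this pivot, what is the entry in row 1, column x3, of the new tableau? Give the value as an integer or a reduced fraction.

Pivot element is row 3, column x4: 29/5.
Normalize row 3: new (row 3, x3) = (3/5)/(29/5) = 3/29.
row 1 ← row 1 − (-1/5)·(new row 3): -2/5 − (-1/5)·(3/29) = -11/29.

-11/29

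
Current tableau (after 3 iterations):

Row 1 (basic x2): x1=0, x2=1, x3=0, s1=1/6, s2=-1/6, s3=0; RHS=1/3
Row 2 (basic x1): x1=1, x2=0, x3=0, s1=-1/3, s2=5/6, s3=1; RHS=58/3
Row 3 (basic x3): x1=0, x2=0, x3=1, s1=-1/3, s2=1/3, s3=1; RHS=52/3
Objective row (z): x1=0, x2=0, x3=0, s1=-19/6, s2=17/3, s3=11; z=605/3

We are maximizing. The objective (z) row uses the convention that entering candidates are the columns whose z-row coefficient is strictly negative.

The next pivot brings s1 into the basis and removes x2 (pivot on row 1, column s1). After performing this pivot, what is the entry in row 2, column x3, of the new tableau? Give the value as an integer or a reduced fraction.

0

Pivot element is row 1, column s1: 1/6.
Normalize row 1: new (row 1, x3) = 0/(1/6) = 0.
row 2 ← row 2 − (-1/3)·(new row 1): 0 − (-1/3)·0 = 0.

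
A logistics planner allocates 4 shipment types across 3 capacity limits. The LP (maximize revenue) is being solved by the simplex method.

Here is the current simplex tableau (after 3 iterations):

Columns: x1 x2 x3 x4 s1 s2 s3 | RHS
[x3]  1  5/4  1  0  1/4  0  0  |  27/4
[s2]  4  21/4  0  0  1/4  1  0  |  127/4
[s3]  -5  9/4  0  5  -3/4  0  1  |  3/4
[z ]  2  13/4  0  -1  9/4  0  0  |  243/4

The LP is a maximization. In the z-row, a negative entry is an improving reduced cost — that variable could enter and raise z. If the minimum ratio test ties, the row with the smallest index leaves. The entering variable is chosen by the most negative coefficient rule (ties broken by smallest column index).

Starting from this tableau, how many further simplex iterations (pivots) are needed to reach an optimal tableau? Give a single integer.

1

pivot: x4 in, s3 out → z = 609/10
No improving column remains; optimal.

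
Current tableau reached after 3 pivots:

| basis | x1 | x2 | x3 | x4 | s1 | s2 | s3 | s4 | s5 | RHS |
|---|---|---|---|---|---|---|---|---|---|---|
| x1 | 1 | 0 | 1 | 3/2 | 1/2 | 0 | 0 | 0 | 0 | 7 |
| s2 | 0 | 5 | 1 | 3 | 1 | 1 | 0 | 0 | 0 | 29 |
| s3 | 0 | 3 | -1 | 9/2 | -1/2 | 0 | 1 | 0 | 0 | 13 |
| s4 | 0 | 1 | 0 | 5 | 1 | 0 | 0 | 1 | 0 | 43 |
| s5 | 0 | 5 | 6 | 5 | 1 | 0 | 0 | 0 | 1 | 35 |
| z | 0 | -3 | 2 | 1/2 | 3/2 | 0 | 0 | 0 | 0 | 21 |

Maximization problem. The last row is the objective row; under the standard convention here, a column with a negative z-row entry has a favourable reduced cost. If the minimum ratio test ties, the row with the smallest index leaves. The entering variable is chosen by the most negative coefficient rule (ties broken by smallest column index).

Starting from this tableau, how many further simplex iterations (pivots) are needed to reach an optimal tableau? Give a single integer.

pivot: x2 in, s3 out → z = 34
No improving column remains; optimal.

1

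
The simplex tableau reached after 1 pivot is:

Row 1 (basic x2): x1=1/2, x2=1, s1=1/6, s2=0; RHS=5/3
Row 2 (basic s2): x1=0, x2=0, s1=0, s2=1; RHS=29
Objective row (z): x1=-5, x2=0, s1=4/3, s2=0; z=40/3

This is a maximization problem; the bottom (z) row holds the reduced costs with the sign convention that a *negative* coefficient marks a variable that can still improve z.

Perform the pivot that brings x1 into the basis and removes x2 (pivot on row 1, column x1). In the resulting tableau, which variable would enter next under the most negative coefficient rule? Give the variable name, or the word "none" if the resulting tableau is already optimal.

none

Pivot element 1/2. New z-row = old z-row − (-5)·(row 1/(1/2)).
Updated z-row coefficients: x1: 0, x2: 10, s1: 3, s2: 0.
No coefficient is strictly negative; the tableau after this pivot is optimal.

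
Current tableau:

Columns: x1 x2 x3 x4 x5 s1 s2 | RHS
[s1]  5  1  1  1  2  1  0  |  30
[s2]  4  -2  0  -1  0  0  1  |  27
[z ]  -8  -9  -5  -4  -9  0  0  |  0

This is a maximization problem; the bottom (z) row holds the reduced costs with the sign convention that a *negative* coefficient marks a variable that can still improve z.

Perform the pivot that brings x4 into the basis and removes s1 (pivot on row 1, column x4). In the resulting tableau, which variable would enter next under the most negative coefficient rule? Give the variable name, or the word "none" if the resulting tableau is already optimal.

x2

Pivot element 1. New z-row = old z-row − (-4)·(row 1/1).
Updated z-row coefficients: x1: 12, x2: -5, x3: -1, x4: 0, x5: -1, s1: 4, s2: 0.
The most negative is -5 in column x2, so x2 would enter next.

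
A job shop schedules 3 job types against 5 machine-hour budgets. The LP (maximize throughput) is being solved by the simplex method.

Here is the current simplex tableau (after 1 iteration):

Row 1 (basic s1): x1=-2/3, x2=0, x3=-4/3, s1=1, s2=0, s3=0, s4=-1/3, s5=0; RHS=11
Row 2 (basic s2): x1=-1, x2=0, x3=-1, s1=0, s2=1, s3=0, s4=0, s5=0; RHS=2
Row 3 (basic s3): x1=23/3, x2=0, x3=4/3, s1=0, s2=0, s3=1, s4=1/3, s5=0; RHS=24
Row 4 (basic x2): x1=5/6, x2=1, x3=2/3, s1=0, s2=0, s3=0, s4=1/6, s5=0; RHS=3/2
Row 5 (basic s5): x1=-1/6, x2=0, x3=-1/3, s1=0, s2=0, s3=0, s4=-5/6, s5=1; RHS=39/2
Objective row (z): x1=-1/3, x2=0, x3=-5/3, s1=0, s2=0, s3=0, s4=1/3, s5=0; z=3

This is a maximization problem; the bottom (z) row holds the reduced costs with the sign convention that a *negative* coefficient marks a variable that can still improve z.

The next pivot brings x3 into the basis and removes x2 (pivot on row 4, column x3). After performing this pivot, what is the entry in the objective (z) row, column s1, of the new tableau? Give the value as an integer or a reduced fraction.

0

Pivot element is row 4, column x3: 2/3.
Normalize row 4: new (row 4, s1) = 0/(2/3) = 0.
z-row ← z-row − (-5/3)·(new row 4): 0 − (-5/3)·0 = 0.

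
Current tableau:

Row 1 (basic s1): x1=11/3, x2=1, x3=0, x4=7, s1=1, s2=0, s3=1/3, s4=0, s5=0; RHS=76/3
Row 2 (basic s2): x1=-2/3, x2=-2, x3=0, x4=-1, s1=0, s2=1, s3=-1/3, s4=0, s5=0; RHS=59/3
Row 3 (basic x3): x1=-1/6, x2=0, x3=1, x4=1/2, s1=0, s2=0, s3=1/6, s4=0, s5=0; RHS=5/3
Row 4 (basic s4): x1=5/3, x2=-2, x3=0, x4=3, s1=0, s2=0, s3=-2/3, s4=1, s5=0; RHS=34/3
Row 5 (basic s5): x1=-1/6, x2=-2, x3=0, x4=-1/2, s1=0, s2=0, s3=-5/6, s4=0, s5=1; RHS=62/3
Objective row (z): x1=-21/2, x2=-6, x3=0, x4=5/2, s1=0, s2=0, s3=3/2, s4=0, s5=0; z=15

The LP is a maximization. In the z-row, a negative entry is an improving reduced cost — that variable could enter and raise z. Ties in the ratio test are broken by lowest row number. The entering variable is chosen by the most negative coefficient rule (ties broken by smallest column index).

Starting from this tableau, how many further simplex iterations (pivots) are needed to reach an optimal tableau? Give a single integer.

3

pivot: x1 in, s4 out → z = 432/5
pivot: x2 in, s1 out → z = 790/9
pivot: s4 in, x1 out → z = 167
No improving column remains; optimal.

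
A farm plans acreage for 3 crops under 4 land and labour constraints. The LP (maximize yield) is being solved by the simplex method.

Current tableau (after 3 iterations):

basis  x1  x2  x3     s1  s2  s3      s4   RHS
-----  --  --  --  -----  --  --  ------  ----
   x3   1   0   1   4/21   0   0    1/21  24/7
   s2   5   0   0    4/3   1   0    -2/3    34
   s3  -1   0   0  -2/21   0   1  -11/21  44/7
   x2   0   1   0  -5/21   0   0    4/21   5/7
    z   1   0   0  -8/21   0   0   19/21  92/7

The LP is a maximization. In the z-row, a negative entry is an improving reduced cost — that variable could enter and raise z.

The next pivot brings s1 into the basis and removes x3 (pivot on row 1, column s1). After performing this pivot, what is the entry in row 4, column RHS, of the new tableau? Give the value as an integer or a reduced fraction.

Pivot element is row 1, column s1: 4/21.
Normalize row 1: new (row 1, RHS) = (24/7)/(4/21) = 18.
row 4 ← row 4 − (-5/21)·(new row 1): 5/7 − (-5/21)·18 = 5.

5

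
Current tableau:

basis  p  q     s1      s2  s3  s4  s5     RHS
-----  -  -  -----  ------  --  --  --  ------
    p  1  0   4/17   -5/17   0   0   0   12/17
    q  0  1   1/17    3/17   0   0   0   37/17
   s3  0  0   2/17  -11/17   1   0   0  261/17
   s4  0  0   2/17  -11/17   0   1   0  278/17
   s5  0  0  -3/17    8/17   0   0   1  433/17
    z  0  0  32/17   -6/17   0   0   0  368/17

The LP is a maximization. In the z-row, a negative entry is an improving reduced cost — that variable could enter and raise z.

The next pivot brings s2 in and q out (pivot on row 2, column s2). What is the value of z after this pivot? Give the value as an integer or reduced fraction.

26

Minimum ratio for s2: (37/17)/(3/17) = 37/3.
z changes by −(z-row coeff of s2)·ratio = −(-6/17)·(37/3) = 74/17.
New z = 368/17 + (74/17) = 26.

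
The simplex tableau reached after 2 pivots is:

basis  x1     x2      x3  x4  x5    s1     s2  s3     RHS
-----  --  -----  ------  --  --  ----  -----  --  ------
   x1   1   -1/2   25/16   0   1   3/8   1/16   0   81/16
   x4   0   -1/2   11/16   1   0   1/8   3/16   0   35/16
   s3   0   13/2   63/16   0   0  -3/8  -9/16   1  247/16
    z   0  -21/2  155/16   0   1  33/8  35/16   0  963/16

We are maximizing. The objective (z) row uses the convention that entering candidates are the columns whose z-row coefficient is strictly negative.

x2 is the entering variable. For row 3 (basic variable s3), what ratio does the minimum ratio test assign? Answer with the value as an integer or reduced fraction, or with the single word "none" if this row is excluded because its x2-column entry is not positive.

Ratio = RHS / (x2 entry) = (247/16) / (13/2) = 19/8.

19/8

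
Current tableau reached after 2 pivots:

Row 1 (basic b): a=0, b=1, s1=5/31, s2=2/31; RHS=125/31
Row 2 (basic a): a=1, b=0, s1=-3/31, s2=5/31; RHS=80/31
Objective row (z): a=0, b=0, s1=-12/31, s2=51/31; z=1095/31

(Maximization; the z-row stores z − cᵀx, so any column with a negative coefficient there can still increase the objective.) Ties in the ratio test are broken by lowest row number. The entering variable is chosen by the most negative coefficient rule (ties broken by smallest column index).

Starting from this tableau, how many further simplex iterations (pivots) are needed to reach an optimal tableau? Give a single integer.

1

pivot: s1 in, b out → z = 45
No improving column remains; optimal.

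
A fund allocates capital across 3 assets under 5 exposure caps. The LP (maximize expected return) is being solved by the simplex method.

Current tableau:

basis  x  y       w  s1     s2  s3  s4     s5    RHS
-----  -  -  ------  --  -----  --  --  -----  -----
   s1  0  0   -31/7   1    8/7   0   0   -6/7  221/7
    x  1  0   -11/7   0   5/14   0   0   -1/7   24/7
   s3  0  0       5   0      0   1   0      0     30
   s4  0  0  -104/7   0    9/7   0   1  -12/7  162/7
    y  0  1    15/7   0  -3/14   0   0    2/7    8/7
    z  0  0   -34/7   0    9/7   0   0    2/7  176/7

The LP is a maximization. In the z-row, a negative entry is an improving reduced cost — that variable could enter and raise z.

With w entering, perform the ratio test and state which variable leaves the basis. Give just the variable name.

Ratios: row 1 (s1): entry -31/7 ≤ 0, skip; row 2 (x): entry -11/7 ≤ 0, skip; row 3 (s3): 30/5 = 6; row 4 (s4): entry -104/7 ≤ 0, skip; row 5 (y): (8/7)/(15/7) = 8/15.
Minimum ratio 8/15 is in the y row, so y leaves.

y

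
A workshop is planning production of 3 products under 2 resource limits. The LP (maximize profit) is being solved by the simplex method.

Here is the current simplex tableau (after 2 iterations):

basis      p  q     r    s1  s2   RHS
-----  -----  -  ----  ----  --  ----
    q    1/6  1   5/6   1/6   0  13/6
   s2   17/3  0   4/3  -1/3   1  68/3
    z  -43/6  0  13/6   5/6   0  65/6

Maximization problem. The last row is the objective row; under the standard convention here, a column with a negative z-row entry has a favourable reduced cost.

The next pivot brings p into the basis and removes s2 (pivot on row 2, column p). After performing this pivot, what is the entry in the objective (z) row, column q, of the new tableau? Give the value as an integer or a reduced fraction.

Pivot element is row 2, column p: 17/3.
Normalize row 2: new (row 2, q) = 0/(17/3) = 0.
z-row ← z-row − (-43/6)·(new row 2): 0 − (-43/6)·0 = 0.

0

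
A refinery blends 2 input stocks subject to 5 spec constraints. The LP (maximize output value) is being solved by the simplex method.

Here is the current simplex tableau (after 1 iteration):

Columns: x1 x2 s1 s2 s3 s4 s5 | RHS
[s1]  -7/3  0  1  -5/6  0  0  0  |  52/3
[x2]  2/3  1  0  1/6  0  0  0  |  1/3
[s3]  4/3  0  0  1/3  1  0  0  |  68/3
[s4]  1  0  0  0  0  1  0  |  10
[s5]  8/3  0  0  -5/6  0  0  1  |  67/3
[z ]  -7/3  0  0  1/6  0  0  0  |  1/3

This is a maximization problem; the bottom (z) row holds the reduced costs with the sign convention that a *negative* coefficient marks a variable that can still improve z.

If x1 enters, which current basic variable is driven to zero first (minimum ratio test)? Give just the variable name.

x2

Ratios: row 1 (s1): entry -7/3 ≤ 0, skip; row 2 (x2): (1/3)/(2/3) = 1/2; row 3 (s3): (68/3)/(4/3) = 17; row 4 (s4): 10/1 = 10; row 5 (s5): (67/3)/(8/3) = 67/8.
Minimum ratio 1/2 is in the x2 row, so x2 leaves.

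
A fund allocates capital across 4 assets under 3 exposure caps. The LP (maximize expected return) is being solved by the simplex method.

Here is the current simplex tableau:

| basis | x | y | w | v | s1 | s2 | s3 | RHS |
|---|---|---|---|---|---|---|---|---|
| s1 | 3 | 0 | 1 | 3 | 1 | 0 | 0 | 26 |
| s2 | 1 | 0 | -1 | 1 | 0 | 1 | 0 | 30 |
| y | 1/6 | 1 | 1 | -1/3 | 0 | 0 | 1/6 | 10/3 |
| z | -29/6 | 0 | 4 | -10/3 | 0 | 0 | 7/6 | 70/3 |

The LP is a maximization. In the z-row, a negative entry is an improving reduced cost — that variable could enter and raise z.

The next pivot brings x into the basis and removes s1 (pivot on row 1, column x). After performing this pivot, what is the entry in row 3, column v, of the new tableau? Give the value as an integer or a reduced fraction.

-1/2

Pivot element is row 1, column x: 3.
Normalize row 1: new (row 1, v) = 3/3 = 1.
row 3 ← row 3 − (1/6)·(new row 1): -1/3 − (1/6)·1 = -1/2.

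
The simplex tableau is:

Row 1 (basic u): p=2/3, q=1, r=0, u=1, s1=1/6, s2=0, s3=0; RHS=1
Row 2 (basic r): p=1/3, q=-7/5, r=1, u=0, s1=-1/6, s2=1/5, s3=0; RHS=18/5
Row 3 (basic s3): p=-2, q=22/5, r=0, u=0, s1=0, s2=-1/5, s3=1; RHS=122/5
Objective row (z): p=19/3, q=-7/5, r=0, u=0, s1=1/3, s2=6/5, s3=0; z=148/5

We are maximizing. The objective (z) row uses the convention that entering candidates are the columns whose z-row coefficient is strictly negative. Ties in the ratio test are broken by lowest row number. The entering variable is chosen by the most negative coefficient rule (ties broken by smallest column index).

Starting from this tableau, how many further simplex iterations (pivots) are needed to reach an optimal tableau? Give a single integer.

pivot: q in, u out → z = 31
No improving column remains; optimal.

1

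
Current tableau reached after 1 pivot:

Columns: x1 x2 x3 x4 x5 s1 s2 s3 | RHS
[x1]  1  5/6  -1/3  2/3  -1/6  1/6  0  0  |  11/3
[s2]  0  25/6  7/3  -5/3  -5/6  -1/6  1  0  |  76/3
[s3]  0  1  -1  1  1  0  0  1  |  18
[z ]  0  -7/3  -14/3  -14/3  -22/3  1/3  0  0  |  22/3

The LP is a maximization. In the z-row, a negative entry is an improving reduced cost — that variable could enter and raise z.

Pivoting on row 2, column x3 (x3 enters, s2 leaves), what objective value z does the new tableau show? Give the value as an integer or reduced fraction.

58

Minimum ratio for x3: (76/3)/(7/3) = 76/7.
z changes by −(z-row coeff of x3)·ratio = −(-14/3)·(76/7) = 152/3.
New z = 22/3 + (152/3) = 58.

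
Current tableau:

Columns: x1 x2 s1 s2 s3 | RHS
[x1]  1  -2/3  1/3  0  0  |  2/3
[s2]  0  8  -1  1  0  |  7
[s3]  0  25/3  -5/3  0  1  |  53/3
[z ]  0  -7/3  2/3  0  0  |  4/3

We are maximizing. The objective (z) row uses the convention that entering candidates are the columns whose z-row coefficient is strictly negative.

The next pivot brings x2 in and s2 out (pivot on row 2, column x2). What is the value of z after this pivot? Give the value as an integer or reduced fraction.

27/8

Minimum ratio for x2: 7/8 = 7/8.
z changes by −(z-row coeff of x2)·ratio = −(-7/3)·(7/8) = 49/24.
New z = 4/3 + (49/24) = 27/8.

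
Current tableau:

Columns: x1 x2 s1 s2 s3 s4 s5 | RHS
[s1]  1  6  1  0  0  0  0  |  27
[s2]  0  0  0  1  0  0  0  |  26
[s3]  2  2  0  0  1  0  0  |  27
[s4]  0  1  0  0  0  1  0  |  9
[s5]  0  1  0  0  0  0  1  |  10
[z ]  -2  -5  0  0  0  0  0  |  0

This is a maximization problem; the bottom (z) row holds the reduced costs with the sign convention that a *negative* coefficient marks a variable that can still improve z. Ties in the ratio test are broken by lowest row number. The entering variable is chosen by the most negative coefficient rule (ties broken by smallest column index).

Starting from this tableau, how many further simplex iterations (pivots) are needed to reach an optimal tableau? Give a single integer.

pivot: x2 in, s1 out → z = 45/2
pivot: x1 in, s3 out → z = 351/10
No improving column remains; optimal.

2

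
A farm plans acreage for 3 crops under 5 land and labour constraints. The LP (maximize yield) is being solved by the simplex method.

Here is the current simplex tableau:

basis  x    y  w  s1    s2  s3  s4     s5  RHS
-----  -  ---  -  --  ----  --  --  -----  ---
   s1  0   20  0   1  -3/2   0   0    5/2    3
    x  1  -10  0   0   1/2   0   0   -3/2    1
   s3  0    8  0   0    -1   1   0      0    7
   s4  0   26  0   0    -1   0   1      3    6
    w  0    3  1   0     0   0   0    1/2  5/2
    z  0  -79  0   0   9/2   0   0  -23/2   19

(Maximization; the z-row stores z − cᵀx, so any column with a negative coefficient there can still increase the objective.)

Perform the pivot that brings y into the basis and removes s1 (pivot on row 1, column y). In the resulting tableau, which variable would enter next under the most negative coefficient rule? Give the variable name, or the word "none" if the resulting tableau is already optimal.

Pivot element 20. New z-row = old z-row − (-79)·(row 1/20).
Updated z-row coefficients: x: 0, y: 0, w: 0, s1: 79/20, s2: -57/40, s3: 0, s4: 0, s5: -13/8.
The most negative is -13/8 in column s5, so s5 would enter next.

s5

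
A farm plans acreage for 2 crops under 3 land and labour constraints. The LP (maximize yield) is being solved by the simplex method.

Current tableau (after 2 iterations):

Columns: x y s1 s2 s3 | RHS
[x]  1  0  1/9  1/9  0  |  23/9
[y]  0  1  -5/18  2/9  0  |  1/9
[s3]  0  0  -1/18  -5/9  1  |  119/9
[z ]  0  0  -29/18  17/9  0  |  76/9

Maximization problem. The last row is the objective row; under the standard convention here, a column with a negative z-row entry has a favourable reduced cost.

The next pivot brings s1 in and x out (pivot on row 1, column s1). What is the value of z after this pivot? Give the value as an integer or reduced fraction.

91/2

Minimum ratio for s1: (23/9)/(1/9) = 23.
z changes by −(z-row coeff of s1)·ratio = −(-29/18)·23 = 667/18.
New z = 76/9 + (667/18) = 91/2.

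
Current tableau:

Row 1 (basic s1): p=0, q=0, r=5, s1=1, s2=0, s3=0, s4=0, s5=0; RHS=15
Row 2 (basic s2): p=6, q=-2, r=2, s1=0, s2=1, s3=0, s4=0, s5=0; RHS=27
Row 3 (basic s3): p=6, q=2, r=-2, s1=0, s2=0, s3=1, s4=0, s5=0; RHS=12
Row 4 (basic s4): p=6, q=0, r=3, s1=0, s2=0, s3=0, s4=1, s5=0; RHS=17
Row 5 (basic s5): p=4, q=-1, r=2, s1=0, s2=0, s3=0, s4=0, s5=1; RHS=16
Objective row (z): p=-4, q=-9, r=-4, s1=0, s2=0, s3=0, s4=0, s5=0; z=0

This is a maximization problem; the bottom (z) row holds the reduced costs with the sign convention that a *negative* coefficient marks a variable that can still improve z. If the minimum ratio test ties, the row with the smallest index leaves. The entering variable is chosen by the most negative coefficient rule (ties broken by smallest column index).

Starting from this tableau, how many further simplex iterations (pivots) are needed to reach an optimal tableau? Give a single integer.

2

pivot: q in, s3 out → z = 54
pivot: r in, s1 out → z = 93
No improving column remains; optimal.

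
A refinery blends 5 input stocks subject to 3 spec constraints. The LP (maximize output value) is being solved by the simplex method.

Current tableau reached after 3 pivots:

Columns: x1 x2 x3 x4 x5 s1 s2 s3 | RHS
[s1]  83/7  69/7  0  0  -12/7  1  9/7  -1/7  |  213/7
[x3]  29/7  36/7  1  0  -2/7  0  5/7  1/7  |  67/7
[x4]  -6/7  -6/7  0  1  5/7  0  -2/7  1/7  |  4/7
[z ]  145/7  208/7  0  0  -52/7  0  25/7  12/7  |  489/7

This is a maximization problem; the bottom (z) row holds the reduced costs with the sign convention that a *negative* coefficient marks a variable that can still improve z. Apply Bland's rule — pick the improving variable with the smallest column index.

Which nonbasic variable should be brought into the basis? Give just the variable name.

Objective-row coefficients: x1: 145/7, x2: 208/7, x3: 0, x4: 0, x5: -52/7, s1: 0, s2: 25/7, s3: 12/7.
Improving columns: x5. Bland's rule picks the smallest column index → x5.

x5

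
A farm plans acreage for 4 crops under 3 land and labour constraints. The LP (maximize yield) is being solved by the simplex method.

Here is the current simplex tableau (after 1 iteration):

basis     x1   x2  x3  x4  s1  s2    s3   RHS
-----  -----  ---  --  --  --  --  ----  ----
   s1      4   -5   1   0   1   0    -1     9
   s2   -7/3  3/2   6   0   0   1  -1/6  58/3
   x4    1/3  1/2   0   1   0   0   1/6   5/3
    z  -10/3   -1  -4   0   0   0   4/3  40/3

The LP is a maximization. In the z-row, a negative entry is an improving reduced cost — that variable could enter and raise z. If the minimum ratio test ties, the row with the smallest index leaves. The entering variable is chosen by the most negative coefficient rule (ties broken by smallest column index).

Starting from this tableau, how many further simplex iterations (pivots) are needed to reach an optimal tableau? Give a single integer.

3

pivot: x3 in, s2 out → z = 236/9
pivot: x1 in, s1 out → z = 2580/79
pivot: x2 in, x4 out → z = 2886/71
No improving column remains; optimal.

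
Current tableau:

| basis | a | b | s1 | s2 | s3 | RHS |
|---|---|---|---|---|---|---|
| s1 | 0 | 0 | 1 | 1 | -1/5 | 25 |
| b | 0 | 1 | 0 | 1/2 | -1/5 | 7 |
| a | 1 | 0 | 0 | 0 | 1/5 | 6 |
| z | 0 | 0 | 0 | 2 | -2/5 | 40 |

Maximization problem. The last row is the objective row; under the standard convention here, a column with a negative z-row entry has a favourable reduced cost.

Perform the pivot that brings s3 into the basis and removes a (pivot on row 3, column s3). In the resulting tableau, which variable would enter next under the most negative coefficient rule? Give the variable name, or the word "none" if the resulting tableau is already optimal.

Pivot element 1/5. New z-row = old z-row − (-2/5)·(row 3/(1/5)).
Updated z-row coefficients: a: 2, b: 0, s1: 0, s2: 2, s3: 0.
No coefficient is strictly negative; the tableau after this pivot is optimal.

none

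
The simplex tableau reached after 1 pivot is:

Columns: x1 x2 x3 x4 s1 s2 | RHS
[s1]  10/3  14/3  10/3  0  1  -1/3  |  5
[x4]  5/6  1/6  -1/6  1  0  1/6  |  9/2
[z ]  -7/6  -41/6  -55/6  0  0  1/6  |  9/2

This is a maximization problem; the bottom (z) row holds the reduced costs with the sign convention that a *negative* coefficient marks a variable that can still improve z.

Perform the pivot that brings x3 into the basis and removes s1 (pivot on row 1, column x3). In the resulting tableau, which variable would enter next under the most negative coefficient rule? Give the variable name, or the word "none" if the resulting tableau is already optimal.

s2

Pivot element 10/3. New z-row = old z-row − (-55/6)·(row 1/(10/3)).
Updated z-row coefficients: x1: 8, x2: 6, x3: 0, x4: 0, s1: 11/4, s2: -3/4.
The most negative is -3/4 in column s2, so s2 would enter next.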